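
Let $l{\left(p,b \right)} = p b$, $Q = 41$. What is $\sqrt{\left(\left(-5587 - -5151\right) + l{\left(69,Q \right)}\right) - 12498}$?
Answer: $i \sqrt{10105} \approx 100.52 i$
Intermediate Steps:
$l{\left(p,b \right)} = b p$
$\sqrt{\left(\left(-5587 - -5151\right) + l{\left(69,Q \right)}\right) - 12498} = \sqrt{\left(\left(-5587 - -5151\right) + 41 \cdot 69\right) - 12498} = \sqrt{\left(\left(-5587 + 5151\right) + 2829\right) - 12498} = \sqrt{\left(-436 + 2829\right) - 12498} = \sqrt{2393 - 12498} = \sqrt{-10105} = i \sqrt{10105}$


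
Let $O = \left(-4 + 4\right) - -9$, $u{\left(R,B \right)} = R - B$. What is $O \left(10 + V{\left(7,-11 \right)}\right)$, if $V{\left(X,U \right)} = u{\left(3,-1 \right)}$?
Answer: $126$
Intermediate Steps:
$V{\left(X,U \right)} = 4$ ($V{\left(X,U \right)} = 3 - -1 = 3 + 1 = 4$)
$O = 9$ ($O = 0 + 9 = 9$)
$O \left(10 + V{\left(7,-11 \right)}\right) = 9 \left(10 + 4\right) = 9 \cdot 14 = 126$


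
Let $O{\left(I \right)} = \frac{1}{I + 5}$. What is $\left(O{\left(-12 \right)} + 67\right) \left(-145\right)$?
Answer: $- \frac{67860}{7} \approx -9694.3$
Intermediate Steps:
$O{\left(I \right)} = \frac{1}{5 + I}$
$\left(O{\left(-12 \right)} + 67\right) \left(-145\right) = \left(\frac{1}{5 - 12} + 67\right) \left(-145\right) = \left(\frac{1}{-7} + 67\right) \left(-145\right) = \left(- \frac{1}{7} + 67\right) \left(-145\right) = \frac{468}{7} \left(-145\right) = - \frac{67860}{7}$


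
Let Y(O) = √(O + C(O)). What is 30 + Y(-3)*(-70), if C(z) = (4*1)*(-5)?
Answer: 30 - 70*I*√23 ≈ 30.0 - 335.71*I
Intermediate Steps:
C(z) = -20 (C(z) = 4*(-5) = -20)
Y(O) = √(-20 + O) (Y(O) = √(O - 20) = √(-20 + O))
30 + Y(-3)*(-70) = 30 + √(-20 - 3)*(-70) = 30 + √(-23)*(-70) = 30 + (I*√23)*(-70) = 30 - 70*I*√23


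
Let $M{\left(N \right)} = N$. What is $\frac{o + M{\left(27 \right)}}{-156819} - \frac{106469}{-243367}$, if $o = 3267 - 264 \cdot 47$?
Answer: $\frac{6304802983}{12721523191} \approx 0.4956$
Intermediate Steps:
$o = -9141$ ($o = 3267 - 12408 = -9141$)
$\frac{o + M{\left(27 \right)}}{-156819} - \frac{106469}{-243367} = \frac{-9141 + 27}{-156819} - \frac{106469}{-243367} = \left(-9114\right) \left(- \frac{1}{156819}\right) - - \frac{106469}{243367} = \frac{3038}{52273} + \frac{106469}{243367} = \frac{6304802983}{12721523191}$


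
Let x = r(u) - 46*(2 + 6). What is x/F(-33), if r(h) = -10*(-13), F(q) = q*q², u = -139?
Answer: 238/35937 ≈ 0.0066227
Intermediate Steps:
F(q) = q³
r(h) = 130
x = -238 (x = 130 - 46*(2 + 6) = 130 - 46*8 = 130 - 368 = -238)
x/F(-33) = -238/((-33)³) = -238/(-35937) = -238*(-1/35937) = 238/35937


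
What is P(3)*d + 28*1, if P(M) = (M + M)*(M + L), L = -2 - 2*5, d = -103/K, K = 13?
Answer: 5926/13 ≈ 455.85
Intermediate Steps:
d = -103/13 ≈ -7.9231
L = -12 (L = -2 - 10 = -12)
P(M) = 2*M*(-12 + M) (P(M) = (M + M)*(M - 12) = (2*M)*(-12 + M) = 2*M*(-12 + M))
P(3)*d + 28*1 = (2*3*(-12 + 3))*(-103/13) + 28*1 = (2*3*(-9))*(-103/13) + 28 = -54*(-103/13) + 28 = 5562/13 + 28 = 5926/13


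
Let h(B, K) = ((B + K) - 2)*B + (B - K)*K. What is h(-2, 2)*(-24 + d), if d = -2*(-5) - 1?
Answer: 60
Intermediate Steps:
h(B, K) = B*(-2 + B + K) + K*(B - K) (h(B, K) = (-2 + B + K)*B + K*(B - K) = B*(-2 + B + K) + K*(B - K))
d = 9 (d = 10 - 1 = 9)
h(-2, 2)*(-24 + d) = ((-2)² - 1*2² - 2*(-2) + 2*(-2)*2)*(-24 + 9) = (4 - 1*4 + 4 - 8)*(-15) = (4 - 4 + 4 - 8)*(-15) = -4*(-15) = 60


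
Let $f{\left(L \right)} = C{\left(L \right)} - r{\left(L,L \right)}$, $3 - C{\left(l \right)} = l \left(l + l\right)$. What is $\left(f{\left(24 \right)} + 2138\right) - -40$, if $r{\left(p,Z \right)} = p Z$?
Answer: $453$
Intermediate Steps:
$r{\left(p,Z \right)} = Z p$
$C{\left(l \right)} = 3 - 2 l^{2}$ ($C{\left(l \right)} = 3 - l \left(l + l\right) = 3 - l 2 l = 3 - 2 l^{2}$)
$f{\left(L \right)} = 3 - 3 L^{2}$ ($f{\left(L \right)} = \left(3 - 2 L^{2}\right) - L L = \left(3 - 2 L^{2}\right) - L^{2} = 3 - 3 L^{2}$)
$\left(f{\left(24 \right)} + 2138\right) - -40 = \left(\left(3 - 3 \cdot 24^{2}\right) + 2138\right) - -40 = \left(\left(3 - 1728\right) + 2138\right) + 40 = \left(-1725 + 2138\right) + 40 = 413 + 40 = 453$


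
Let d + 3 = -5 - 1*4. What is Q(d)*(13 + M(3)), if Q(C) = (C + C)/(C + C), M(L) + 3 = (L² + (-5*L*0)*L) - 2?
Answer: 17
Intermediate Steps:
M(L) = -5 + L² (M(L) = -3 + ((L² + (-5*L*0)*L) - 2) = -3 + ((L² + 0*L) - 2) = -3 + ((L² + 0) - 2) = -3 + (L² - 2) = -3 + (-2 + L²) = -5 + L²)
d = -12 (d = -3 + (-5 - 1*4) = -3 + (-5 - 4) = -3 - 9 = -12)
Q(C) = 1 (Q(C) = (2*C)/((2*C)) = (2*C)*(1/(2*C)) = 1)
Q(d)*(13 + M(3)) = 1*(13 + (-5 + 3²)) = 1*(13 + (-5 + 9)) = 1*(13 + 4) = 1*17 = 17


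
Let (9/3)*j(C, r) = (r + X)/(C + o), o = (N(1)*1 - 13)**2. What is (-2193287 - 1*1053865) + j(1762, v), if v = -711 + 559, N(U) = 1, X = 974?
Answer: -3094535719/953 ≈ -3.2472e+6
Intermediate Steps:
o = 144 (o = (1*1 - 13)**2 = (1 - 13)**2 = (-12)**2 = 144)
v = -152
j(C, r) = (974 + r)/(3*(144 + C)) (j(C, r) = ((r + 974)/(C + 144))/3 = ((974 + r)/(144 + C))/3 = (974 + r)/(3*(144 + C)))
(-2193287 - 1*1053865) + j(1762, v) = (-2193287 - 1*1053865) + (974 - 152)/(3*(144 + 1762)) = (-2193287 - 1053865) + (1/3)*822/1906 = -3247152 + (1/3)*(1/1906)*822 = -3247152 + 137/953 = -3094535719/953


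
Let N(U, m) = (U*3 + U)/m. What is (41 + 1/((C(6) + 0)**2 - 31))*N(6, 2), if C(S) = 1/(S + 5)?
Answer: 307258/625 ≈ 491.61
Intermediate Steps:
N(U, m) = 4*U/m (N(U, m) = (3*U + U)/m = (4*U)/m = 4*U/m)
C(S) = 1/(5 + S)
(41 + 1/((C(6) + 0)**2 - 31))*N(6, 2) = (41 + 1/((1/(5 + 6) + 0)**2 - 31))*(4*6/2) = (41 + 1/((1/11 + 0)**2 - 31))*(4*6*(1/2)) = (41 + 1/((1/11 + 0)**2 - 31))*12 = (41 + 1/((1/11)**2 - 31))*12 = (41 + 1/(1/121 - 31))*12 = (41 + 1/(-3750/121))*12 = (41 - 121/3750)*12 = (153629/3750)*12 = 307258/625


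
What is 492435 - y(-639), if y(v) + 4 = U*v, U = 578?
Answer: 861781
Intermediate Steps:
y(v) = -4 + 578*v
492435 - y(-639) = 492435 - (-4 + 578*(-639)) = 492435 - (-4 - 369342) = 492435 - 1*(-369346) = 492435 + 369346 = 861781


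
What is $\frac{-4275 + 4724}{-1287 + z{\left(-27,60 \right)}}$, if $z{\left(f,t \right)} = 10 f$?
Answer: $- \frac{449}{1557} \approx -0.28837$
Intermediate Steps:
$\frac{-4275 + 4724}{-1287 + z{\left(-27,60 \right)}} = \frac{-4275 + 4724}{-1287 + 10 \left(-27\right)} = \frac{449}{-1287 - 270} = \frac{449}{-1557} = 449 \left(- \frac{1}{1557}\right) = - \frac{449}{1557}$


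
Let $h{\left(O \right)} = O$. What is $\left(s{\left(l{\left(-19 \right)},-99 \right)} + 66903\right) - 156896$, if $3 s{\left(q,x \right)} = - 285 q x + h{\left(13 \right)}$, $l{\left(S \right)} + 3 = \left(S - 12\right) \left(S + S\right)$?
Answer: $\frac{32882659}{3} \approx 1.0961 \cdot 10^{7}$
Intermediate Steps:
$l{\left(S \right)} = -3 + 2 S \left(-12 + S\right)$ ($l{\left(S \right)} = -3 + \left(S - 12\right) \left(S + S\right) = -3 + \left(-12 + S\right) 2 S = -3 + 2 S \left(-12 + S\right)$)
$s{\left(q,x \right)} = \frac{13}{3} - 95 q x$ ($s{\left(q,x \right)} = \frac{- 285 q x + 13}{3} = \frac{13 - 285 q x}{3} = \frac{13}{3} - 95 q x$)
$\left(s{\left(l{\left(-19 \right)},-99 \right)} + 66903\right) - 156896 = \left(\left(\frac{13}{3} - 95 \left(-3 - -456 + 2 \left(-19\right)^{2}\right) \left(-99\right)\right) + 66903\right) - 156896 = \left(\left(\frac{13}{3} - 95 \left(-3 + 456 + 2 \cdot 361\right) \left(-99\right)\right) + 66903\right) - 156896 = \left(\left(\frac{13}{3} - 95 \left(-3 + 456 + 722\right) \left(-99\right)\right) + 66903\right) - 156896 = \left(\left(\frac{13}{3} - 111625 \left(-99\right)\right) + 66903\right) - 156896 = \left(\left(\frac{13}{3} + 11050875\right) + 66903\right) - 156896 = \left(\frac{33152638}{3} + 66903\right) - 156896 = \frac{33353347}{3} - 156896 = \frac{32882659}{3}$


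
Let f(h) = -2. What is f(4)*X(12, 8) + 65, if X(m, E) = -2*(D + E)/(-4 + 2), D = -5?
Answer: 59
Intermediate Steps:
X(m, E) = -5 + E (X(m, E) = -2*(-5 + E)/(-4 + 2) = -2*(-5 + E)/(-2) = -2*(-5 + E)*(-1)/2 = -2*(5/2 - E/2) = -5 + E)
f(4)*X(12, 8) + 65 = -2*(-5 + 8) + 65 = -2*3 + 65 = -6 + 65 = 59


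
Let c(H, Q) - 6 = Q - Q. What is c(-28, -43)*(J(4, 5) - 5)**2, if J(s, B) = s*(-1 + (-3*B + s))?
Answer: 16854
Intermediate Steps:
c(H, Q) = 6 (c(H, Q) = 6 + (Q - Q) = 6 + 0 = 6)
J(s, B) = s*(-1 + s - 3*B) (J(s, B) = s*(-1 + (s - 3*B)) = s*(-1 + s - 3*B))
c(-28, -43)*(J(4, 5) - 5)**2 = 6*(4*(-1 + 4 - 3*5) - 5)**2 = 6*(4*(-1 + 4 - 15) - 5)**2 = 6*(4*(-12) - 5)**2 = 6*(-48 - 5)**2 = 6*(-53)**2 = 6*2809 = 16854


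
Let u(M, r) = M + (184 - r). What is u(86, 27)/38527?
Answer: 243/38527 ≈ 0.0063073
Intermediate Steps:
u(M, r) = 184 + M - r
u(86, 27)/38527 = (184 + 86 - 1*27)/38527 = (184 + 86 - 27)*(1/38527) = 243*(1/38527) = 243/38527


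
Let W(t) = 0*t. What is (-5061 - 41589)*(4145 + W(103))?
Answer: -193364250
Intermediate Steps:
W(t) = 0
(-5061 - 41589)*(4145 + W(103)) = (-5061 - 41589)*(4145 + 0) = -46650*4145 = -193364250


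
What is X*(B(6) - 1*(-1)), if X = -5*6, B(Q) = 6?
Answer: -210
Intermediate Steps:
X = -30
X*(B(6) - 1*(-1)) = -30*(6 - 1*(-1)) = -30*(6 + 1) = -30*7 = -210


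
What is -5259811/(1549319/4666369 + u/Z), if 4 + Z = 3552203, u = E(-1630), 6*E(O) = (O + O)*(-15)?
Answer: -87185950174292223541/5541520309831 ≈ -1.5733e+7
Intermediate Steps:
E(O) = -5*O (E(O) = ((O + O)*(-15))/6 = ((2*O)*(-15))/6 = (-30*O)/6 = -5*O)
u = 8150 (u = -5*(-1630) = 8150)
Z = 3552199 (Z = -4 + 3552203 = 3552199)
-5259811/(1549319/4666369 + u/Z) = -5259811/(1549319/4666369 + 8150/3552199) = -5259811/5541520309831/16575871295431 = -5259811*16575871295431/5541520309831 = -87185950174292223541/5541520309831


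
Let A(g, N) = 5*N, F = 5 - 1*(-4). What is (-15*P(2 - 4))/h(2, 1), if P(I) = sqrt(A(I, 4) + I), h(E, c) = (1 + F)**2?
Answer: -9*sqrt(2)/20 ≈ -0.63640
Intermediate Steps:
F = 9 (F = 5 + 4 = 9)
h(E, c) = 100 (h(E, c) = (1 + 9)**2 = 10**2 = 100)
P(I) = sqrt(20 + I) (P(I) = sqrt(5*4 + I) = sqrt(20 + I))
(-15*P(2 - 4))/h(2, 1) = -15*sqrt(20 + (2 - 4))/100 = -15*sqrt(20 - 2)*(1/100) = -45*sqrt(2)*(1/100) = -9*sqrt(2)/20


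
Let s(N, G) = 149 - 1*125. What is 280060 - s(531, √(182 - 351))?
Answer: 280036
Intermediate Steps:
s(N, G) = 24 (s(N, G) = 149 - 125 = 24)
280060 - s(531, √(182 - 351)) = 280060 - 1*24 = 280060 - 24 = 280036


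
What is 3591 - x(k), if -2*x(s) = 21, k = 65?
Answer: 7203/2 ≈ 3601.5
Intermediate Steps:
x(s) = -21/2 (x(s) = -½*21 = -21/2)
3591 - x(k) = 3591 - 1*(-21/2) = 3591 + 21/2 = 7203/2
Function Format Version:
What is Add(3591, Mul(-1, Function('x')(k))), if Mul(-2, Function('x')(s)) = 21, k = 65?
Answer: Rational(7203, 2) ≈ 3601.5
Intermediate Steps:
Function('x')(s) = Rational(-21, 2) (Function('x')(s) = Mul(Rational(-1, 2), 21) = Rational(-21, 2))
Add(3591, Mul(-1, Function('x')(k))) = Add(3591, Mul(-1, Rational(-21, 2))) = Add(3591, Rational(21, 2)) = Rational(7203, 2)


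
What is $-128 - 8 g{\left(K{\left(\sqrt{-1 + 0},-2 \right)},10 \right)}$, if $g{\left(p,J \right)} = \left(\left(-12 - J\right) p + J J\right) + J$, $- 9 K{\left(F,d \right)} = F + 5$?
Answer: $- \frac{9952}{9} - \frac{176 i}{9} \approx -1105.8 - 19.556 i$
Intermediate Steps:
$K{\left(F,d \right)} = - \frac{5}{9} - \frac{F}{9}$ ($K{\left(F,d \right)} = - \frac{F + 5}{9} = - \frac{5 + F}{9} = - \frac{5}{9} - \frac{F}{9}$)
$g{\left(p,J \right)} = J + J^{2} + p \left(-12 - J\right)$ ($g{\left(p,J \right)} = \left(p \left(-12 - J\right) + J^{2}\right) + J = \left(J^{2} + p \left(-12 - J\right)\right) + J = J + J^{2} + p \left(-12 - J\right)$)
$-128 - 8 g{\left(K{\left(\sqrt{-1 + 0},-2 \right)},10 \right)} = -128 - 8 \left(10 + 10^{2} - 12 \left(- \frac{5}{9} - \frac{\sqrt{-1 + 0}}{9}\right) - 10 \left(- \frac{5}{9} - \frac{\sqrt{-1 + 0}}{9}\right)\right) = -128 - 8 \left(10 + 100 - 12 \left(- \frac{5}{9} - \frac{\sqrt{-1}}{9}\right) - 10 \left(- \frac{5}{9} - \frac{\sqrt{-1}}{9}\right)\right) = -128 - 8 \left(10 + 100 - 12 \left(- \frac{5}{9} - \frac{i}{9}\right) - 10 \left(- \frac{5}{9} - \frac{i}{9}\right)\right) = -128 - 8 \left(10 + 100 + \left(\frac{20}{3} + \frac{4 i}{3}\right) + \left(\frac{50}{9} + \frac{10 i}{9}\right)\right) = -128 - 8 \left(\frac{1100}{9} + \frac{22 i}{9}\right) = -128 - \left(\frac{8800}{9} + \frac{176 i}{9}\right) = - \frac{9952}{9} - \frac{176 i}{9}$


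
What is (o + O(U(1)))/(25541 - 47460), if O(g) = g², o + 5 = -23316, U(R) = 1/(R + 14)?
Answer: 5247224/4931775 ≈ 1.0640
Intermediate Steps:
U(R) = 1/(14 + R)
o = -23321 (o = -5 - 23316 = -23321)
(o + O(U(1)))/(25541 - 47460) = (-23321 + (1/(14 + 1))²)/(25541 - 47460) = (-23321 + (1/15)²)/(-21919) = (-23321 + (1/15)²)*(-1/21919) = (-23321 + 1/225)*(-1/21919) = -5247224/225*(-1/21919) = 5247224/4931775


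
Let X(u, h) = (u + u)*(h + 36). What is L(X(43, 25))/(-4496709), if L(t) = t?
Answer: -5246/4496709 ≈ -0.0011666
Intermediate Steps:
X(u, h) = 2*u*(36 + h) (X(u, h) = (2*u)*(36 + h) = 2*u*(36 + h))
L(X(43, 25))/(-4496709) = (2*43*(36 + 25))/(-4496709) = (2*43*61)*(-1/4496709) = 5246*(-1/4496709) = -5246/4496709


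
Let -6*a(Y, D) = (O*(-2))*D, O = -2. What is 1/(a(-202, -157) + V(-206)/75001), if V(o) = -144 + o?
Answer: 225003/23549264 ≈ 0.0095546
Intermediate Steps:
a(Y, D) = -2*D/3 (a(Y, D) = -(-2*(-2))*D/6 = -2*D/3)
1/(a(-202, -157) + V(-206)/75001) = 1/(-2/3*(-157) + (-144 - 206)/75001) = 1/(314/3 - 350*1/75001) = 1/(314/3 - 350/75001) = 1/(23549264/225003) = 225003/23549264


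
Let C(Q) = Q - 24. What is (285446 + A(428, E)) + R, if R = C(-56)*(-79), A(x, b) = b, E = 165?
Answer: 291931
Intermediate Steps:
C(Q) = -24 + Q
R = 6320 (R = (-24 - 56)*(-79) = -80*(-79) = 6320)
(285446 + A(428, E)) + R = (285446 + 165) + 6320 = 285611 + 6320 = 291931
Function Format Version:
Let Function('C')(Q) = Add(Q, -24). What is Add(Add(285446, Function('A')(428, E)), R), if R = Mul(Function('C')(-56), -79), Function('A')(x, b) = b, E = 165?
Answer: 291931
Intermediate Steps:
Function('C')(Q) = Add(-24, Q)
R = 6320 (R = Mul(Add(-24, -56), -79) = Mul(-80, -79) = 6320)
Add(Add(285446, Function('A')(428, E)), R) = Add(Add(285446, 165), 6320) = Add(285611, 6320) = 291931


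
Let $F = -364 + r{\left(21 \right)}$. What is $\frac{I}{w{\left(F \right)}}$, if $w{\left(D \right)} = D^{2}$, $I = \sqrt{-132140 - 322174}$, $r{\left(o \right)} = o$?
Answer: $\frac{i \sqrt{454314}}{117649} \approx 0.0057291 i$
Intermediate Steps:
$I = i \sqrt{454314}$ ($I = \sqrt{-454314} = i \sqrt{454314} \approx 674.03 i$)
$F = -343$ ($F = -364 + 21 = -343$)
$\frac{I}{w{\left(F \right)}} = \frac{i \sqrt{454314}}{\left(-343\right)^{2}} = \frac{i \sqrt{454314}}{117649}$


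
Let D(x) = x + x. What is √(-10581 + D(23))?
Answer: 7*I*√215 ≈ 102.64*I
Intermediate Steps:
D(x) = 2*x
√(-10581 + D(23)) = √(-10581 + 2*23) = √(-10581 + 46) = √(-10535) = 7*I*√215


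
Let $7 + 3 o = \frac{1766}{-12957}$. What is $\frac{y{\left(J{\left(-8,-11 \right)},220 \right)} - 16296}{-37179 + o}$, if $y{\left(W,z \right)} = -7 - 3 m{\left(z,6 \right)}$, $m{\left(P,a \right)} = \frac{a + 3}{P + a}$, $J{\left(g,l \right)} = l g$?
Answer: $\frac{143220393855}{326632686524} \approx 0.43848$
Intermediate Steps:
$J{\left(g,l \right)} = g l$
$m{\left(P,a \right)} = \frac{3 + a}{P + a}$
$y{\left(W,z \right)} = -7 - \frac{27}{6 + z}$ ($y{\left(W,z \right)} = -7 - 3 \frac{3 + 6}{z + 6} = -7 - 3 \frac{1}{6 + z} 9 = -7 - 3 \frac{9}{6 + z} = -7 - \frac{27}{6 + z}$)
$o = - \frac{92465}{38871}$ ($o = - \frac{7}{3} + \frac{1766 \frac{1}{-12957}}{3} = - \frac{7}{3} + \frac{1766 \left(- \frac{1}{12957}\right)}{3} = - \frac{7}{3} + \frac{1}{3} \left(- \frac{1766}{12957}\right) = - \frac{7}{3} - \frac{1766}{38871} = - \frac{92465}{38871} \approx -2.3788$)
$\frac{y{\left(J{\left(-8,-11 \right)},220 \right)} - 16296}{-37179 + o} = \frac{\frac{-69 - 1540}{6 + 220} - 16296}{-37179 - \frac{92465}{38871}} = \frac{\frac{-69 - 1540}{226} - 16296}{- \frac{1445277374}{38871}} = \left(\frac{1}{226} \left(-1609\right) - 16296\right) \left(- \frac{38871}{1445277374}\right) = \left(- \frac{1609}{226} - 16296\right) \left(- \frac{38871}{1445277374}\right) = \left(- \frac{3684505}{226}\right) \left(- \frac{38871}{1445277374}\right) = \frac{143220393855}{326632686524}$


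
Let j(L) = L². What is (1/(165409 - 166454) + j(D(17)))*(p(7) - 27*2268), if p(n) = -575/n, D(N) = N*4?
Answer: -296294110419/1045 ≈ -2.8353e+8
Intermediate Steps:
D(N) = 4*N
(1/(165409 - 166454) + j(D(17)))*(p(7) - 27*2268) = (1/(165409 - 166454) + (4*17)²)*(-575/7 - 27*2268) = (1/(-1045) + 68²)*(-575*⅐ - 61236) = (-1/1045 + 4624)*(-575/7 - 61236) = (4832079/1045)*(-429227/7) = -296294110419/1045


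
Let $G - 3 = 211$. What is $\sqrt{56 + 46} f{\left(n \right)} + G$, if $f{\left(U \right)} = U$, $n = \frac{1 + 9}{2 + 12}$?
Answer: $214 + \frac{5 \sqrt{102}}{7} \approx 221.21$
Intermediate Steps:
$n = \frac{5}{7}$ ($n = \frac{10}{14} = 10 \cdot \frac{1}{14} = \frac{5}{7} \approx 0.71429$)
$G = 214$ ($G = 3 + 211 = 214$)
$\sqrt{56 + 46} f{\left(n \right)} + G = \sqrt{56 + 46} \cdot \frac{5}{7} + 214 = \sqrt{102} \cdot \frac{5}{7} + 214 = \frac{5 \sqrt{102}}{7} + 214 = 214 + \frac{5 \sqrt{102}}{7}$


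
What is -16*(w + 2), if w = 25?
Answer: -432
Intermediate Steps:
-16*(w + 2) = -16*(25 + 2) = -16*27 = -432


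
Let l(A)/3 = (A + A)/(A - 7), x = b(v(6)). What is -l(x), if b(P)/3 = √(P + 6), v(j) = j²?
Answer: -324/47 - 18*√42/47 ≈ -9.3756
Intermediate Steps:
b(P) = 3*√(6 + P) (b(P) = 3*√(P + 6) = 3*√(6 + P))
x = 3*√42 (x = 3*√(6 + 6²) = 3*√(6 + 36) = 3*√42 ≈ 19.442)
l(A) = 6*A/(-7 + A) (l(A) = 3*((A + A)/(A - 7)) = 3*((2*A)/(-7 + A)) = 3*(2*A/(-7 + A)) = 6*A/(-7 + A))
-l(x) = -6*3*√42/(-7 + 3*√42) = -18*√42/(-7 + 3*√42)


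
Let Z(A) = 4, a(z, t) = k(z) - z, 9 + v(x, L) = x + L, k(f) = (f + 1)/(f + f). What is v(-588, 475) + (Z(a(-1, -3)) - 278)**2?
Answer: 74954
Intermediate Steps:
k(f) = (1 + f)/(2*f) (k(f) = (1 + f)/((2*f)) = (1 + f)*(1/(2*f)) = (1 + f)/(2*f))
v(x, L) = -9 + L + x (v(x, L) = -9 + (x + L) = -9 + (L + x) = -9 + L + x)
a(z, t) = -z + (1 + z)/(2*z) (a(z, t) = (1 + z)/(2*z) - z = -z + (1 + z)/(2*z))
v(-588, 475) + (Z(a(-1, -3)) - 278)**2 = (-9 + 475 - 588) + (4 - 278)**2 = -122 + (-274)**2 = -122 + 75076 = 74954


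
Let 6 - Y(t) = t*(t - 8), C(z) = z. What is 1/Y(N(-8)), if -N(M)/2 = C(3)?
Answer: -1/78 ≈ -0.012821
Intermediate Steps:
N(M) = -6 (N(M) = -2*3 = -6)
Y(t) = 6 - t*(-8 + t) (Y(t) = 6 - t*(t - 8) = 6 - t*(-8 + t))
1/Y(N(-8)) = 1/(6 - 1*(-6)**2 + 8*(-6)) = 1/(6 - 1*36 - 48) = 1/(6 - 36 - 48) = 1/(-78) = -1/78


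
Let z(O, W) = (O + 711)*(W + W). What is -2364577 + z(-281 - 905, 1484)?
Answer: -3774377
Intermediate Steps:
z(O, W) = 2*W*(711 + O) (z(O, W) = (711 + O)*(2*W) = 2*W*(711 + O))
-2364577 + z(-281 - 905, 1484) = -2364577 + 2*1484*(711 + (-281 - 905)) = -2364577 + 2*1484*(711 - 1186) = -2364577 + 2*1484*(-475) = -2364577 - 1409800 = -3774377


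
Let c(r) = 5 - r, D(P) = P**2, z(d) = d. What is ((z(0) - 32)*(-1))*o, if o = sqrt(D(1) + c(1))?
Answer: 32*sqrt(5) ≈ 71.554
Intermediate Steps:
o = sqrt(5) (o = sqrt(1**2 + (5 - 1*1)) = sqrt(1 + (5 - 1)) = sqrt(1 + 4) = sqrt(5) ≈ 2.2361)
((z(0) - 32)*(-1))*o = ((0 - 32)*(-1))*sqrt(5) = (-32*(-1))*sqrt(5) = 32*sqrt(5)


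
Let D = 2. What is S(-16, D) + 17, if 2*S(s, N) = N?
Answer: 18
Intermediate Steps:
S(s, N) = N/2
S(-16, D) + 17 = (½)*2 + 17 = 1 + 17 = 18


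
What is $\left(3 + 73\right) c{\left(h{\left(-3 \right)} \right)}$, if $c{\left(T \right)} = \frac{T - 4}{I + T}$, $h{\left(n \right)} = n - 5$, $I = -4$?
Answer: $76$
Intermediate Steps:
$h{\left(n \right)} = -5 + n$ ($h{\left(n \right)} = n - 5 = -5 + n$)
$c{\left(T \right)} = 1$ ($c{\left(T \right)} = \frac{T - 4}{-4 + T} = \frac{-4 + T}{-4 + T} = 1$)
$\left(3 + 73\right) c{\left(h{\left(-3 \right)} \right)} = \left(3 + 73\right) 1 = 76 \cdot 1 = 76$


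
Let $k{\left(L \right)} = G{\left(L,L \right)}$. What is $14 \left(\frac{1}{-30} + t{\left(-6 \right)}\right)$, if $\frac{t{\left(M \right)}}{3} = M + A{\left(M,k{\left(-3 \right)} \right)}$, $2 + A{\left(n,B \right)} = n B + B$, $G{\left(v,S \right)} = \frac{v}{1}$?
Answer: $\frac{4403}{15} \approx 293.53$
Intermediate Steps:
$G{\left(v,S \right)} = v$ ($G{\left(v,S \right)} = v 1 = v$)
$k{\left(L \right)} = L$
$A{\left(n,B \right)} = -2 + B + B n$ ($A{\left(n,B \right)} = -2 + \left(n B + B\right) = -2 + \left(B n + B\right) = -2 + \left(B + B n\right) = -2 + B + B n$)
$t{\left(M \right)} = -15 - 6 M$ ($t{\left(M \right)} = 3 \left(M - \left(5 + 3 M\right)\right) = 3 \left(-5 - 2 M\right) = -15 - 6 M$)
$14 \left(\frac{1}{-30} + t{\left(-6 \right)}\right) = 14 \left(\frac{1}{-30} - -21\right) = 14 \left(- \frac{1}{30} + \left(-15 + 36\right)\right) = 14 \left(- \frac{1}{30} + 21\right) = 14 \cdot \frac{629}{30} = \frac{4403}{15}$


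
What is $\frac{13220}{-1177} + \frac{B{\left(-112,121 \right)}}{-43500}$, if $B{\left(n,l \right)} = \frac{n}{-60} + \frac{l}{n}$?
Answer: $- \frac{966119154817}{86015160000} \approx -11.232$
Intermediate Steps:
$B{\left(n,l \right)} = - \frac{n}{60} + \frac{l}{n}$ ($B{\left(n,l \right)} = n \left(- \frac{1}{60}\right) + \frac{l}{n} = - \frac{n}{60} + \frac{l}{n}$)
$\frac{13220}{-1177} + \frac{B{\left(-112,121 \right)}}{-43500} = \frac{13220}{-1177} + \frac{\left(- \frac{1}{60}\right) \left(-112\right) + \frac{121}{-112}}{-43500} = 13220 \left(- \frac{1}{1177}\right) + \left(\frac{28}{15} + 121 \left(- \frac{1}{112}\right)\right) \left(- \frac{1}{43500}\right) = - \frac{13220}{1177} + \left(\frac{28}{15} - \frac{121}{112}\right) \left(- \frac{1}{43500}\right) = - \frac{13220}{1177} + \frac{1321}{1680} \left(- \frac{1}{43500}\right) = - \frac{13220}{1177} - \frac{1321}{73080000} = - \frac{966119154817}{86015160000}$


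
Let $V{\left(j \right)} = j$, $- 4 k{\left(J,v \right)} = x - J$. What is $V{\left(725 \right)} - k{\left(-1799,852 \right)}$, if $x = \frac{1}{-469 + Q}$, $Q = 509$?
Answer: $\frac{187961}{160} \approx 1174.8$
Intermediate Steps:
$x = \frac{1}{40}$ ($x = \frac{1}{-469 + 509} = \frac{1}{40} \approx 0.025$)
$k{\left(J,v \right)} = - \frac{1}{160} + \frac{J}{4}$ ($k{\left(J,v \right)} = - \frac{\frac{1}{40} - J}{4} = - \frac{1}{160} + \frac{J}{4}$)
$V{\left(725 \right)} - k{\left(-1799,852 \right)} = 725 - \left(- \frac{1}{160} + \frac{1}{4} \left(-1799\right)\right) = 725 - \left(- \frac{1}{160} - \frac{1799}{4}\right) = 725 - - \frac{71961}{160} = 725 + \frac{71961}{160} = \frac{187961}{160}$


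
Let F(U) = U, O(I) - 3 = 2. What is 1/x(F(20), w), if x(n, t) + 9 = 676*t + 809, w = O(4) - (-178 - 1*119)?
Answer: 1/204952 ≈ 4.8792e-6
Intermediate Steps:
O(I) = 5 (O(I) = 3 + 2 = 5)
w = 302 (w = 5 - (-178 - 1*119) = 5 - (-178 - 119) = 5 - 1*(-297) = 5 + 297 = 302)
x(n, t) = 800 + 676*t (x(n, t) = -9 + (676*t + 809) = -9 + (809 + 676*t) = 800 + 676*t)
1/x(F(20), w) = 1/(800 + 676*302) = 1/(800 + 204152) = 1/204952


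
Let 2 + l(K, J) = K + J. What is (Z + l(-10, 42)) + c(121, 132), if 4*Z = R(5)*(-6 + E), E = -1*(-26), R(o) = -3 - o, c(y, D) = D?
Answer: 122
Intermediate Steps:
E = 26
l(K, J) = -2 + J + K (l(K, J) = -2 + (K + J) = -2 + (J + K) = -2 + J + K)
Z = -40 (Z = ((-3 - 1*5)*(-6 + 26))/4 = ((-3 - 5)*20)/4 = (-8*20)/4 = (¼)*(-160) = -40)
(Z + l(-10, 42)) + c(121, 132) = (-40 + (-2 + 42 - 10)) + 132 = (-40 + 30) + 132 = -10 + 132 = 122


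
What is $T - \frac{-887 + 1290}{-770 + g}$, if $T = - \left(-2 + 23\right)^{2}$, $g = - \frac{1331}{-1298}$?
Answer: $- \frac{39968345}{90739} \approx -440.48$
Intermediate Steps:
$g = \frac{121}{118}$ ($g = \left(-1331\right) \left(- \frac{1}{1298}\right) = \frac{121}{118} \approx 1.0254$)
$T = -441$ ($T = - 21^{2} = \left(-1\right) 441 = -441$)
$T - \frac{-887 + 1290}{-770 + g} = -441 - \frac{-887 + 1290}{-770 + \frac{121}{118}} = -441 - \frac{403}{- \frac{90739}{118}} = -441 - 403 \left(- \frac{118}{90739}\right) = -441 - - \frac{47554}{90739} = -441 + \frac{47554}{90739} = - \frac{39968345}{90739}$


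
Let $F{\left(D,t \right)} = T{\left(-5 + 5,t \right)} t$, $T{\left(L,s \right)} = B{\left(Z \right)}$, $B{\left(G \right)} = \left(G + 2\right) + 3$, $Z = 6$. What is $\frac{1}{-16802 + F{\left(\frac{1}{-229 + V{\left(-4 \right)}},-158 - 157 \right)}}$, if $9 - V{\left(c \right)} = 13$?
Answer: $- \frac{1}{20267} \approx -4.9341 \cdot 10^{-5}$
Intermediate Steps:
$B{\left(G \right)} = 5 + G$ ($B{\left(G \right)} = \left(2 + G\right) + 3 = 5 + G$)
$V{\left(c \right)} = -4$ ($V{\left(c \right)} = 9 - 13 = -4$)
$T{\left(L,s \right)} = 11$ ($T{\left(L,s \right)} = 5 + 6 = 11$)
$F{\left(D,t \right)} = 11 t$
$\frac{1}{-16802 + F{\left(\frac{1}{-229 + V{\left(-4 \right)}},-158 - 157 \right)}} = \frac{1}{-16802 + 11 \left(-158 - 157\right)} = \frac{1}{-16802 + 11 \left(-315\right)} = \frac{1}{-16802 - 3465} = \frac{1}{-20267} = - \frac{1}{20267}$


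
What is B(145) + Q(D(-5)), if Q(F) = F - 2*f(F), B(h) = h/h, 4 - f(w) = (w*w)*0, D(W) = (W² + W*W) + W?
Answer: 38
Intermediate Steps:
D(W) = W + 2*W² (D(W) = (W² + W²) + W = 2*W² + W = W + 2*W²)
f(w) = 4 (f(w) = 4 - w*w*0 = 4 - w²*0 = 4 - 1*0 = 4 + 0 = 4)
B(h) = 1
Q(F) = -8 + F (Q(F) = F - 2*4 = F - 8 = -8 + F)
B(145) + Q(D(-5)) = 1 + (-8 - 5*(1 + 2*(-5))) = 1 + (-8 - 5*(1 - 10)) = 1 + (-8 - 5*(-9)) = 1 + (-8 + 45) = 1 + 37 = 38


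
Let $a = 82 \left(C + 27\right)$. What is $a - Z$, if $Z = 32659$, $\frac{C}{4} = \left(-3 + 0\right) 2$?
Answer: $-32413$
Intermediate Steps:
$C = -24$ ($C = 4 \left(-3 + 0\right) 2 = 4 \left(\left(-3\right) 2\right) = 4 \left(-6\right) = -24$)
$a = 246$ ($a = 82 \left(-24 + 27\right) = 82 \cdot 3 = 246$)
$a - Z = 246 - 32659 = -32413$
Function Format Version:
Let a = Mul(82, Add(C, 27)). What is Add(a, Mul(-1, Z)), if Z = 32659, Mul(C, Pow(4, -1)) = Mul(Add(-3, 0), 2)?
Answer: -32413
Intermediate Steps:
C = -24 (C = Mul(4, Mul(Add(-3, 0), 2)) = Mul(4, Mul(-3, 2)) = Mul(4, -6) = -24)
a = 246 (a = Mul(82, Add(-24, 27)) = Mul(82, 3) = 246)
Add(a, Mul(-1, Z)) = Add(246, Mul(-1, 32659)) = Add(246, -32659) = -32413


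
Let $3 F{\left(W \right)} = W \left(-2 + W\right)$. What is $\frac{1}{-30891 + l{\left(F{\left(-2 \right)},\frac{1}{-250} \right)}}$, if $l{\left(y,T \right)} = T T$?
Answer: $- \frac{62500}{1930687499} \approx -3.2372 \cdot 10^{-5}$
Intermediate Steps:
$F{\left(W \right)} = \frac{W \left(-2 + W\right)}{3}$
$l{\left(y,T \right)} = T^{2}$
$\frac{1}{-30891 + l{\left(F{\left(-2 \right)},\frac{1}{-250} \right)}} = \frac{1}{-30891 + \left(\frac{1}{-250}\right)^{2}} = \frac{1}{-30891 + \left(- \frac{1}{250}\right)^{2}} = \frac{1}{-30891 + \frac{1}{62500}} = \frac{1}{- \frac{1930687499}{62500}} = - \frac{62500}{1930687499}$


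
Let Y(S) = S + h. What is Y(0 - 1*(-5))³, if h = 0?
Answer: 125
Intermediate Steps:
Y(S) = S (Y(S) = S + 0 = S)
Y(0 - 1*(-5))³ = (0 - 1*(-5))³ = (0 + 5)³ = 5³ = 125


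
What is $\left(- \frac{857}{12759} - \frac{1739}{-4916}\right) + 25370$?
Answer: $\frac{1591306675169}{62723244} \approx 25370.0$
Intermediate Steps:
$\left(- \frac{857}{12759} - \frac{1739}{-4916}\right) + 25370 = \left(\left(-857\right) \frac{1}{12759} - - \frac{1739}{4916}\right) + 25370 = \left(- \frac{857}{12759} + \frac{1739}{4916}\right) + 25370 = \frac{17974889}{62723244} + 25370 = \frac{1591306675169}{62723244}$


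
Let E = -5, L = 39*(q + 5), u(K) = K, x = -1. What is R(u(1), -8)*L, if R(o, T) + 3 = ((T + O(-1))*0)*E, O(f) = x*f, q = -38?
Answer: 3861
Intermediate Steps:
O(f) = -f
L = -1287 (L = 39*(-38 + 5) = 39*(-33) = -1287)
R(o, T) = -3 (R(o, T) = -3 + ((T - 1*(-1))*0)*(-5) = -3 + ((T + 1)*0)*(-5) = -3 + ((1 + T)*0)*(-5) = -3 + 0*(-5) = -3 + 0 = -3)
R(u(1), -8)*L = -3*(-1287) = 3861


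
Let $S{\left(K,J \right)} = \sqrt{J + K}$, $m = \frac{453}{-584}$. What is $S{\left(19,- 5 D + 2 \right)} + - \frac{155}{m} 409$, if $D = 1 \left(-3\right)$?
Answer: $\frac{37025398}{453} \approx 81734.0$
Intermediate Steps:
$D = -3$
$m = - \frac{453}{584}$ ($m = 453 \left(- \frac{1}{584}\right) = - \frac{453}{584} \approx -0.77569$)
$S{\left(19,- 5 D + 2 \right)} + - \frac{155}{m} 409 = \sqrt{\left(\left(-5\right) \left(-3\right) + 2\right) + 19} + - \frac{155}{- \frac{453}{584}} \cdot 409 = \sqrt{\left(15 + 2\right) + 19} + \left(-155\right) \left(- \frac{584}{453}\right) 409 = \sqrt{17 + 19} + \frac{90520}{453} \cdot 409 = \sqrt{36} + \frac{37022680}{453} = 6 + \frac{37022680}{453} = \frac{37025398}{453}$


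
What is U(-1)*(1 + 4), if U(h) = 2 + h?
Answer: 5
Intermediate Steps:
U(-1)*(1 + 4) = (2 - 1)*(1 + 4) = 1*5 = 5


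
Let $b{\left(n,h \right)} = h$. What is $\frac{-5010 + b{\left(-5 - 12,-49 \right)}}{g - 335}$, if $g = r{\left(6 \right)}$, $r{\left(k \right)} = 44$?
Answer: $\frac{5059}{291} \approx 17.385$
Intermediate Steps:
$g = 44$
$\frac{-5010 + b{\left(-5 - 12,-49 \right)}}{g - 335} = \frac{-5010 - 49}{44 - 335} = - \frac{5059}{-291} = \left(-5059\right) \left(- \frac{1}{291}\right) = \frac{5059}{291}$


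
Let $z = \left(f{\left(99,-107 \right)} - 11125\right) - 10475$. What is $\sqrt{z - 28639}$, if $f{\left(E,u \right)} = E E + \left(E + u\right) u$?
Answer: $3 i \sqrt{4398} \approx 198.95 i$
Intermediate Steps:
$f{\left(E,u \right)} = E^{2} + u \left(E + u\right)$
$z = -10943$ ($z = \left(\left(99^{2} + \left(-107\right)^{2} + 99 \left(-107\right)\right) - 11125\right) - 10475 = \left(\left(9801 + 11449 - 10593\right) - 11125\right) - 10475 = \left(10657 - 11125\right) - 10475 = -468 - 10475 = -10943$)
$\sqrt{z - 28639} = \sqrt{-10943 - 28639} = \sqrt{-39582} = 3 i \sqrt{4398}$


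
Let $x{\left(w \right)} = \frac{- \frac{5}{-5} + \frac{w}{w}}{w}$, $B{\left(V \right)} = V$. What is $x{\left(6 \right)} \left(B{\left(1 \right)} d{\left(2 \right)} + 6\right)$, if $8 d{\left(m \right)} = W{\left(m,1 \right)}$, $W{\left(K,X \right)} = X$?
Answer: $\frac{49}{24} \approx 2.0417$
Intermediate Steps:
$d{\left(m \right)} = \frac{1}{8}$ ($d{\left(m \right)} = \frac{1}{8} \cdot 1 = \frac{1}{8}$)
$x{\left(w \right)} = \frac{2}{w}$ ($x{\left(w \right)} = \frac{\left(-5\right) \left(- \frac{1}{5}\right) + 1}{w} = \frac{1 + 1}{w} = \frac{2}{w}$)
$x{\left(6 \right)} \left(B{\left(1 \right)} d{\left(2 \right)} + 6\right) = \frac{2}{6} \left(1 \cdot \frac{1}{8} + 6\right) = 2 \cdot \frac{1}{6} \left(\frac{1}{8} + 6\right) = \frac{1}{3} \cdot \frac{49}{8} = \frac{49}{24}$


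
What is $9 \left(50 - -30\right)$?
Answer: $720$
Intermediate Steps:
$9 \left(50 - -30\right) = 9 \left(50 + 30\right) = 9 \cdot 80 = 720$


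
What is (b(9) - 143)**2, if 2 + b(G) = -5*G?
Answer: 36100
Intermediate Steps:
b(G) = -2 - 5*G
(b(9) - 143)**2 = ((-2 - 5*9) - 143)**2 = ((-2 - 45) - 143)**2 = (-47 - 143)**2 = (-190)**2 = 36100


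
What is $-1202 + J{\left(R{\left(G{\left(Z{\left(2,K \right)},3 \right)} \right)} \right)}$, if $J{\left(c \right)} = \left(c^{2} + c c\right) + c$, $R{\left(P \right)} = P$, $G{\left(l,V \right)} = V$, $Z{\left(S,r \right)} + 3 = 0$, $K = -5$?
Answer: $-1181$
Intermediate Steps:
$Z{\left(S,r \right)} = -3$ ($Z{\left(S,r \right)} = -3 + 0 = -3$)
$J{\left(c \right)} = c + 2 c^{2}$ ($J{\left(c \right)} = \left(c^{2} + c^{2}\right) + c = 2 c^{2} + c = c + 2 c^{2}$)
$-1202 + J{\left(R{\left(G{\left(Z{\left(2,K \right)},3 \right)} \right)} \right)} = -1202 + 3 \left(1 + 2 \cdot 3\right) = -1202 + 3 \left(1 + 6\right) = -1202 + 3 \cdot 7 = -1202 + 21 = -1181$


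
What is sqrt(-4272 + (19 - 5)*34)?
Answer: 2*I*sqrt(949) ≈ 61.612*I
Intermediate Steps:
sqrt(-4272 + (19 - 5)*34) = sqrt(-4272 + 14*34) = sqrt(-4272 + 476) = sqrt(-3796) = 2*I*sqrt(949)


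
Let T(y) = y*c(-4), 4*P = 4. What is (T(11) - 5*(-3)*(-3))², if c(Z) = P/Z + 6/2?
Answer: 3481/16 ≈ 217.56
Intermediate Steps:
P = 1 (P = (¼)*4 = 1)
c(Z) = 3 + 1/Z (c(Z) = 1/Z + 6/2 = 1/Z + 6*(½) = 1/Z + 3 = 3 + 1/Z)
T(y) = 11*y/4 (T(y) = y*(3 + 1/(-4)) = y*(3 - ¼) = y*(11/4) = 11*y/4)
(T(11) - 5*(-3)*(-3))² = ((11/4)*11 - 5*(-3)*(-3))² = (121/4 + 15*(-3))² = (121/4 - 45)² = (-59/4)² = 3481/16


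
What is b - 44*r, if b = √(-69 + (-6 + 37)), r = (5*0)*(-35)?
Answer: I*√38 ≈ 6.1644*I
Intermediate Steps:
r = 0 (r = 0*(-35) = 0)
b = I*√38 (b = √(-69 + 31) = √(-38) = I*√38 ≈ 6.1644*I)
b - 44*r = I*√38 - 44*0 = I*√38 + 0 = I*√38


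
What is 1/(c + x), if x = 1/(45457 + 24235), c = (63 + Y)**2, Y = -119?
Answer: 69692/218554113 ≈ 0.00031888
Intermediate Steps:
c = 3136 (c = (63 - 119)**2 = (-56)**2 = 3136)
x = 1/69692 ≈ 1.4349e-5
1/(c + x) = 1/(3136 + 1/69692) = 1/(218554113/69692) = 69692/218554113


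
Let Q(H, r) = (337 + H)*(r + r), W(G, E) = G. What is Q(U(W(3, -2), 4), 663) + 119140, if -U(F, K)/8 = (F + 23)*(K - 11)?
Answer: 2496658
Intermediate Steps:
U(F, K) = -8*(-11 + K)*(23 + F) (U(F, K) = -8*(F + 23)*(K - 11) = -8*(23 + F)*(-11 + K) = -8*(-11 + K)*(23 + F))
Q(H, r) = 2*r*(337 + H) (Q(H, r) = (337 + H)*(2*r) = 2*r*(337 + H))
Q(U(W(3, -2), 4), 663) + 119140 = 2*663*(337 + (2024 - 184*4 + 88*3 - 8*3*4)) + 119140 = 2*663*(337 + (2024 - 736 + 264 - 96)) + 119140 = 2*663*(337 + 1456) + 119140 = 2*663*1793 + 119140 = 2377518 + 119140 = 2496658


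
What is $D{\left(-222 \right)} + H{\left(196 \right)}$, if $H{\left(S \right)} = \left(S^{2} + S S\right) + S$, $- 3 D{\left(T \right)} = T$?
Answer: $77102$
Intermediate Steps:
$D{\left(T \right)} = - \frac{T}{3}$
$H{\left(S \right)} = S + 2 S^{2}$ ($H{\left(S \right)} = \left(S^{2} + S^{2}\right) + S = 2 S^{2} + S = S + 2 S^{2}$)
$D{\left(-222 \right)} + H{\left(196 \right)} = \left(- \frac{1}{3}\right) \left(-222\right) + 196 \left(1 + 2 \cdot 196\right) = 74 + 196 \left(1 + 392\right) = 74 + 196 \cdot 393 = 74 + 77028 = 77102$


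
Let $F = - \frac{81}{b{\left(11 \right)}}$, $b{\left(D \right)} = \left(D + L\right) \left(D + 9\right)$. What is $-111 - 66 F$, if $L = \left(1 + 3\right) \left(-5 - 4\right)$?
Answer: $- \frac{30423}{250} \approx -121.69$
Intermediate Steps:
$L = -36$ ($L = 4 \left(-9\right) = -36$)
$b{\left(D \right)} = \left(-36 + D\right) \left(9 + D\right)$ ($b{\left(D \right)} = \left(D - 36\right) \left(D + 9\right) = \left(-36 + D\right) \left(9 + D\right)$)
$F = \frac{81}{500}$ ($F = - \frac{81}{-324 + 11^{2} - 297} = - \frac{81}{-324 + 121 - 297} = - \frac{81}{-500} = \left(-81\right) \left(- \frac{1}{500}\right) = \frac{81}{500} \approx 0.162$)
$-111 - 66 F = -111 - \frac{2673}{250} = - \frac{30423}{250}$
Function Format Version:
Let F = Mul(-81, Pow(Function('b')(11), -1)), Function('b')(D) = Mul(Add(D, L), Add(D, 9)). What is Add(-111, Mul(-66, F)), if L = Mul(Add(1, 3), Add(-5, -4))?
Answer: Rational(-30423, 250) ≈ -121.69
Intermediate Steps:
L = -36 (L = Mul(4, -9) = -36)
Function('b')(D) = Mul(Add(-36, D), Add(9, D)) (Function('b')(D) = Mul(Add(D, -36), Add(D, 9)) = Mul(Add(-36, D), Add(9, D)))
F = Rational(81, 500) (F = Mul(-81, Pow(Add(-324, Pow(11, 2), Mul(-27, 11)), -1)) = Mul(-81, Pow(Add(-324, 121, -297), -1)) = Mul(-81, Pow(-500, -1)) = Mul(-81, Rational(-1, 500)) = Rational(81, 500) ≈ 0.16200)
Add(-111, Mul(-66, F)) = Add(-111, Mul(-66, Rational(81, 500))) = Add(-111, Rational(-2673, 250)) = Rational(-30423, 250)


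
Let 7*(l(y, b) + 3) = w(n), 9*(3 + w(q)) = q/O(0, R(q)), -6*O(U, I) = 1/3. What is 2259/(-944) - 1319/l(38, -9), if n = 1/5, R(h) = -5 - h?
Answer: 21652081/57584 ≈ 376.01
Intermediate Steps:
O(U, I) = -1/18 (O(U, I) = -1/6/3 = -1/6*1/3 = -1/18)
n = 1/5 ≈ 0.20000
w(q) = -3 - 2*q (w(q) = -3 + (q/(-1/18))/9 = -3 + (q*(-18))/9 = -3 + (-18*q)/9 = -3 - 2*q)
l(y, b) = -122/35 (l(y, b) = -3 + (-3 - 2*1/5)/7 = -3 + (-3 - 2/5)/7 = -3 + (1/7)*(-17/5) = -3 - 17/35 = -122/35)
2259/(-944) - 1319/l(38, -9) = 2259/(-944) - 1319/(-122/35) = 2259*(-1/944) - 1319*(-35/122) = -2259/944 + 46165/122 = 21652081/57584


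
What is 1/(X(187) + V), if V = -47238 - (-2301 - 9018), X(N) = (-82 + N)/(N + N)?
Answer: -374/13433601 ≈ -2.7841e-5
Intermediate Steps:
X(N) = (-82 + N)/(2*N) (X(N) = (-82 + N)/((2*N)) = (-82 + N)*(1/(2*N)) = (-82 + N)/(2*N))
V = -35919 (V = -47238 - 1*(-11319) = -47238 + 11319 = -35919)
1/(X(187) + V) = 1/((½)*(-82 + 187)/187 - 35919) = 1/((½)*(1/187)*105 - 35919) = 1/(105/374 - 35919) = 1/(-13433601/374) = -374/13433601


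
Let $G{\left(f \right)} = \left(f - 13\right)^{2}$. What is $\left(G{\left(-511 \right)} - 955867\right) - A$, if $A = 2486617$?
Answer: $-3167908$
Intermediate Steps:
$G{\left(f \right)} = \left(-13 + f\right)^{2}$
$\left(G{\left(-511 \right)} - 955867\right) - A = \left(\left(-13 - 511\right)^{2} - 955867\right) - 2486617 = \left(\left(-524\right)^{2} - 955867\right) - 2486617 = \left(274576 - 955867\right) - 2486617 = -681291 - 2486617 = -3167908$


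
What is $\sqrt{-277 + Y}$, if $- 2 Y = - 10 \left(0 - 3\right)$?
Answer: $2 i \sqrt{73} \approx 17.088 i$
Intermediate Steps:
$Y = -15$ ($Y = - \frac{\left(-10\right) \left(0 - 3\right)}{2} = - \frac{\left(-10\right) \left(-3\right)}{2} = \left(- \frac{1}{2}\right) 30 = -15$)
$\sqrt{-277 + Y} = \sqrt{-277 - 15} = \sqrt{-292} = 2 i \sqrt{73}$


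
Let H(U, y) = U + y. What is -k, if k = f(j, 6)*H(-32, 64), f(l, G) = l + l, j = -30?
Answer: 1920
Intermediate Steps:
f(l, G) = 2*l
k = -1920 (k = (2*(-30))*(-32 + 64) = -60*32 = -1920)
-k = -1*(-1920) = 1920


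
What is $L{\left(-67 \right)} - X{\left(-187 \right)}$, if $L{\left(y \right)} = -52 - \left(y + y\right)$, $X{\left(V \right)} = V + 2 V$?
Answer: $643$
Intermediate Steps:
$X{\left(V \right)} = 3 V$
$L{\left(y \right)} = -52 - 2 y$
$L{\left(-67 \right)} - X{\left(-187 \right)} = \left(-52 - -134\right) - 3 \left(-187\right) = \left(-52 + 134\right) - -561 = 82 + 561 = 643$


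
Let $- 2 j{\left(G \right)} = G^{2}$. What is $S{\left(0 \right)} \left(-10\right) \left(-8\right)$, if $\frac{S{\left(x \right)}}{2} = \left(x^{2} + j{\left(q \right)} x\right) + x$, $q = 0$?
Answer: $0$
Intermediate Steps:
$j{\left(G \right)} = - \frac{G^{2}}{2}$
$S{\left(x \right)} = 2 x + 2 x^{2}$ ($S{\left(x \right)} = 2 \left(\left(x^{2} + - \frac{0^{2}}{2} x\right) + x\right) = 2 \left(\left(x^{2} + \left(- \frac{1}{2}\right) 0 x\right) + x\right) = 2 \left(\left(x^{2} + 0 x\right) + x\right) = 2 \left(\left(x^{2} + 0\right) + x\right) = 2 \left(x^{2} + x\right) = 2 \left(x + x^{2}\right) = 2 x + 2 x^{2}$)
$S{\left(0 \right)} \left(-10\right) \left(-8\right) = 2 \cdot 0 \left(1 + 0\right) \left(-10\right) \left(-8\right) = 2 \cdot 0 \cdot 1 \left(-10\right) \left(-8\right) = 0 \left(-10\right) \left(-8\right) = 0 \left(-8\right) = 0$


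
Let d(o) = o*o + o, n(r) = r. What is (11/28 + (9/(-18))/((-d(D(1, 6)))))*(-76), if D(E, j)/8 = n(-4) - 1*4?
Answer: -60211/2016 ≈ -29.867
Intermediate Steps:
D(E, j) = -64 (D(E, j) = 8*(-4 - 1*4) = 8*(-4 - 4) = 8*(-8) = -64)
d(o) = o + o² (d(o) = o² + o = o + o²)
(11/28 + (9/(-18))/((-d(D(1, 6)))))*(-76) = (11/28 + (9/(-18))/((-(-64)*(1 - 64))))*(-76) = (11*(1/28) + (9*(-1/18))/((-(-64)*(-63))))*(-76) = (11/28 - 1/(2*((-1*4032))))*(-76) = (11/28 - ½/(-4032))*(-76) = (11/28 - ½*(-1/4032))*(-76) = (11/28 + 1/8064)*(-76) = (3169/8064)*(-76) = -60211/2016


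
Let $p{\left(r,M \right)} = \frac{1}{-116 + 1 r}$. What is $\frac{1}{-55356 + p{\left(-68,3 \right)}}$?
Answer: $- \frac{184}{10185505} \approx -1.8065 \cdot 10^{-5}$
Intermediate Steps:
$p{\left(r,M \right)} = \frac{1}{-116 + r}$
$\frac{1}{-55356 + p{\left(-68,3 \right)}} = \frac{1}{-55356 + \frac{1}{-116 - 68}} = \frac{1}{-55356 + \frac{1}{-184}} = \frac{1}{-55356 - \frac{1}{184}} = \frac{1}{- \frac{10185505}{184}} = - \frac{184}{10185505}$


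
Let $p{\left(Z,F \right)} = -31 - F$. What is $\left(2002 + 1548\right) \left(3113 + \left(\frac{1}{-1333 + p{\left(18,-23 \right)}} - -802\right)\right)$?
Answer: $\frac{18637549700}{1341} \approx 1.3898 \cdot 10^{7}$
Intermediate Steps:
$\left(2002 + 1548\right) \left(3113 + \left(\frac{1}{-1333 + p{\left(18,-23 \right)}} - -802\right)\right) = \left(2002 + 1548\right) \left(3113 + \left(\frac{1}{-1333 - 8} - -802\right)\right) = 3550 \left(3113 + \left(\frac{1}{-1333 + \left(-31 + 23\right)} + 802\right)\right) = 3550 \left(3113 + \left(\frac{1}{-1333 - 8} + 802\right)\right) = 3550 \left(3113 + \left(\frac{1}{-1341} + 802\right)\right) = 3550 \left(3113 + \left(- \frac{1}{1341} + 802\right)\right) = 3550 \left(3113 + \frac{1075481}{1341}\right) = 3550 \cdot \frac{5250014}{1341} = \frac{18637549700}{1341}$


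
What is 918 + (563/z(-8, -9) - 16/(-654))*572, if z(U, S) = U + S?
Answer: -100124818/5559 ≈ -18011.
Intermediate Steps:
z(U, S) = S + U
918 + (563/z(-8, -9) - 16/(-654))*572 = 918 + (563/(-9 - 8) - 16/(-654))*572 = 918 + (563/(-17) - 16*(-1/654))*572 = 918 + (563*(-1/17) + 8/327)*572 = 918 + (-563/17 + 8/327)*572 = 918 - 183965/5559*572 = 918 - 105227980/5559 = -100124818/5559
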